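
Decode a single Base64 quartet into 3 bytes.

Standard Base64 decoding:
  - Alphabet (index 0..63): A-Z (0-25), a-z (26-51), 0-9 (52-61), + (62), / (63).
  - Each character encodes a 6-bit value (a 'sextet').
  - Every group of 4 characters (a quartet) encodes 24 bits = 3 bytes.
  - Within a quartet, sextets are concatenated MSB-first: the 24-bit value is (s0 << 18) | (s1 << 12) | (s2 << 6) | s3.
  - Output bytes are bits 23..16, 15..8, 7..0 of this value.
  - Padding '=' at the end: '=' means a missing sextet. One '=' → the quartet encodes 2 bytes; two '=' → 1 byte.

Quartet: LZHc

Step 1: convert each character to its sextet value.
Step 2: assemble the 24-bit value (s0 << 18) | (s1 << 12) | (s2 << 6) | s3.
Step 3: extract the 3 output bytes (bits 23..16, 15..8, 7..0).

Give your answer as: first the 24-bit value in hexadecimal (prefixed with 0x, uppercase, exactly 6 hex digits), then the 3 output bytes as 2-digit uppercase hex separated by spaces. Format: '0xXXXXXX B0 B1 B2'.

Answer: 0x2D91DC 2D 91 DC

Derivation:
Sextets: L=11, Z=25, H=7, c=28
24-bit: (11<<18) | (25<<12) | (7<<6) | 28
      = 0x2C0000 | 0x019000 | 0x0001C0 | 0x00001C
      = 0x2D91DC
Bytes: (v>>16)&0xFF=2D, (v>>8)&0xFF=91, v&0xFF=DC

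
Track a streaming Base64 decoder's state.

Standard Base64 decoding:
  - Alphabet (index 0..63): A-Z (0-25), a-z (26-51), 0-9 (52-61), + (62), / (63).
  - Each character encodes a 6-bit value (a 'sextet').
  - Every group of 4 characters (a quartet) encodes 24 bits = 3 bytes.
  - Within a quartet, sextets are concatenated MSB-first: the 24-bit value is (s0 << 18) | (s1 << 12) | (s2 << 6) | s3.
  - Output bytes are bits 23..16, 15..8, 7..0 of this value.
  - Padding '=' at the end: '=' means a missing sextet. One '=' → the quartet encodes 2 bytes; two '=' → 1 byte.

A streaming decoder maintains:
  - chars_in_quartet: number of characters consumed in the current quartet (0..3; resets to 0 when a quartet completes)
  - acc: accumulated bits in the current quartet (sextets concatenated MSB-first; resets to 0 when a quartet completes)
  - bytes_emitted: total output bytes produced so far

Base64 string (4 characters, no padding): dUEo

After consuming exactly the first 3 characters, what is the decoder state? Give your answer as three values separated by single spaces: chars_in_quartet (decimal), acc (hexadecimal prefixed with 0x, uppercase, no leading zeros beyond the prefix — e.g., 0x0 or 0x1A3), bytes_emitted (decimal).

Answer: 3 0x1D504 0

Derivation:
After char 0 ('d'=29): chars_in_quartet=1 acc=0x1D bytes_emitted=0
After char 1 ('U'=20): chars_in_quartet=2 acc=0x754 bytes_emitted=0
After char 2 ('E'=4): chars_in_quartet=3 acc=0x1D504 bytes_emitted=0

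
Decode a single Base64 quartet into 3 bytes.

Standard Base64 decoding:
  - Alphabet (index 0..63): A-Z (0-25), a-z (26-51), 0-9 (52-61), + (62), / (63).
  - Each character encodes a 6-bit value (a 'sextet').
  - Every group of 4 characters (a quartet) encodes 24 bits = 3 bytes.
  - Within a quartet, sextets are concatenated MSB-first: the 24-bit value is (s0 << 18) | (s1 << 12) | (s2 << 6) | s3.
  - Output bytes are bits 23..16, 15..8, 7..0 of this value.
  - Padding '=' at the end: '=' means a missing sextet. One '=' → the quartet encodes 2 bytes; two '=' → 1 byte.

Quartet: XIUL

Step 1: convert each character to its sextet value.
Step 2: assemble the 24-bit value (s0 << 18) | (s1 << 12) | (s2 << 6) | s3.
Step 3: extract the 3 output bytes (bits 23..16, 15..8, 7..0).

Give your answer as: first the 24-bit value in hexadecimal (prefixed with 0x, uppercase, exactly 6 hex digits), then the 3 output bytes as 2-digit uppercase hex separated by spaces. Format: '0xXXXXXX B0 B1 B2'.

Sextets: X=23, I=8, U=20, L=11
24-bit: (23<<18) | (8<<12) | (20<<6) | 11
      = 0x5C0000 | 0x008000 | 0x000500 | 0x00000B
      = 0x5C850B
Bytes: (v>>16)&0xFF=5C, (v>>8)&0xFF=85, v&0xFF=0B

Answer: 0x5C850B 5C 85 0B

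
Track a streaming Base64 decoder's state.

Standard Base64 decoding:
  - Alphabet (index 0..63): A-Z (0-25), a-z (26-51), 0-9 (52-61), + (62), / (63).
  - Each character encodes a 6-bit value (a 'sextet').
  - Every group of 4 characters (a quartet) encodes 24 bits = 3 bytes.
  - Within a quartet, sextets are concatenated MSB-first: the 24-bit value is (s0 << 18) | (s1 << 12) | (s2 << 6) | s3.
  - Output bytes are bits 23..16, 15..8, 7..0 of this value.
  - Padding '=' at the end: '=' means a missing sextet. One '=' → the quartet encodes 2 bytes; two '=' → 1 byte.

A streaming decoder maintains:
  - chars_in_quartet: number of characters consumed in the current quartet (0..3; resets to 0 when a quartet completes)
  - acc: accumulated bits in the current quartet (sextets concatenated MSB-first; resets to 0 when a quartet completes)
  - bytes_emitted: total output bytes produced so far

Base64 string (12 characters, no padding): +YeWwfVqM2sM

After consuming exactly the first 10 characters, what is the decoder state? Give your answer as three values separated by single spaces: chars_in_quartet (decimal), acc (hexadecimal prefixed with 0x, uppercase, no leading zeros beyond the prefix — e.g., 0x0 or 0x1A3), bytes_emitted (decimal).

Answer: 2 0x336 6

Derivation:
After char 0 ('+'=62): chars_in_quartet=1 acc=0x3E bytes_emitted=0
After char 1 ('Y'=24): chars_in_quartet=2 acc=0xF98 bytes_emitted=0
After char 2 ('e'=30): chars_in_quartet=3 acc=0x3E61E bytes_emitted=0
After char 3 ('W'=22): chars_in_quartet=4 acc=0xF98796 -> emit F9 87 96, reset; bytes_emitted=3
After char 4 ('w'=48): chars_in_quartet=1 acc=0x30 bytes_emitted=3
After char 5 ('f'=31): chars_in_quartet=2 acc=0xC1F bytes_emitted=3
After char 6 ('V'=21): chars_in_quartet=3 acc=0x307D5 bytes_emitted=3
After char 7 ('q'=42): chars_in_quartet=4 acc=0xC1F56A -> emit C1 F5 6A, reset; bytes_emitted=6
After char 8 ('M'=12): chars_in_quartet=1 acc=0xC bytes_emitted=6
After char 9 ('2'=54): chars_in_quartet=2 acc=0x336 bytes_emitted=6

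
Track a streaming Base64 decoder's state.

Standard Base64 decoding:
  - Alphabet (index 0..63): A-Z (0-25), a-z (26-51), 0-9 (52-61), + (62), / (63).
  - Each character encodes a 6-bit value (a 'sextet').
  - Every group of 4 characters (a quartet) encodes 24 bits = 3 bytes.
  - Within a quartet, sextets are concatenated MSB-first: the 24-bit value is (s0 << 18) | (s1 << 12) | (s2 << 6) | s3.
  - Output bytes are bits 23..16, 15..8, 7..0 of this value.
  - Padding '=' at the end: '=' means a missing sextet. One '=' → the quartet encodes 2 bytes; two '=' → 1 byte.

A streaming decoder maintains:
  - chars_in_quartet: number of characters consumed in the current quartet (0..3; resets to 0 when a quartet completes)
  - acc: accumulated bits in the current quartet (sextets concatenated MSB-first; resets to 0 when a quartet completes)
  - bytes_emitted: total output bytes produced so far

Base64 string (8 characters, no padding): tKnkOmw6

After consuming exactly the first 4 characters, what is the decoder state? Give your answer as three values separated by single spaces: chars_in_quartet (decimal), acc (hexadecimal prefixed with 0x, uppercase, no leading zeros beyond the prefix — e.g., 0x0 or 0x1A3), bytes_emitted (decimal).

After char 0 ('t'=45): chars_in_quartet=1 acc=0x2D bytes_emitted=0
After char 1 ('K'=10): chars_in_quartet=2 acc=0xB4A bytes_emitted=0
After char 2 ('n'=39): chars_in_quartet=3 acc=0x2D2A7 bytes_emitted=0
After char 3 ('k'=36): chars_in_quartet=4 acc=0xB4A9E4 -> emit B4 A9 E4, reset; bytes_emitted=3

Answer: 0 0x0 3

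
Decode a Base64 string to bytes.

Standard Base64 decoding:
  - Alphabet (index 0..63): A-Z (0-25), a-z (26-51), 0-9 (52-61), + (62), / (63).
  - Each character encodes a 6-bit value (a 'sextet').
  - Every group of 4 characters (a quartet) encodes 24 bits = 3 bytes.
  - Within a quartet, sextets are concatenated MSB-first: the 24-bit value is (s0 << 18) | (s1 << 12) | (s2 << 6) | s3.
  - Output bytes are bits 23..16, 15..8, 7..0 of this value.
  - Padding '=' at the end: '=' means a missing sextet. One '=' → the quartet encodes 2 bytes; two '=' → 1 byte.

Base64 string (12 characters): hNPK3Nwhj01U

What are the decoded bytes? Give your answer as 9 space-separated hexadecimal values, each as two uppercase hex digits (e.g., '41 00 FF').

After char 0 ('h'=33): chars_in_quartet=1 acc=0x21 bytes_emitted=0
After char 1 ('N'=13): chars_in_quartet=2 acc=0x84D bytes_emitted=0
After char 2 ('P'=15): chars_in_quartet=3 acc=0x2134F bytes_emitted=0
After char 3 ('K'=10): chars_in_quartet=4 acc=0x84D3CA -> emit 84 D3 CA, reset; bytes_emitted=3
After char 4 ('3'=55): chars_in_quartet=1 acc=0x37 bytes_emitted=3
After char 5 ('N'=13): chars_in_quartet=2 acc=0xDCD bytes_emitted=3
After char 6 ('w'=48): chars_in_quartet=3 acc=0x37370 bytes_emitted=3
After char 7 ('h'=33): chars_in_quartet=4 acc=0xDCDC21 -> emit DC DC 21, reset; bytes_emitted=6
After char 8 ('j'=35): chars_in_quartet=1 acc=0x23 bytes_emitted=6
After char 9 ('0'=52): chars_in_quartet=2 acc=0x8F4 bytes_emitted=6
After char 10 ('1'=53): chars_in_quartet=3 acc=0x23D35 bytes_emitted=6
After char 11 ('U'=20): chars_in_quartet=4 acc=0x8F4D54 -> emit 8F 4D 54, reset; bytes_emitted=9

Answer: 84 D3 CA DC DC 21 8F 4D 54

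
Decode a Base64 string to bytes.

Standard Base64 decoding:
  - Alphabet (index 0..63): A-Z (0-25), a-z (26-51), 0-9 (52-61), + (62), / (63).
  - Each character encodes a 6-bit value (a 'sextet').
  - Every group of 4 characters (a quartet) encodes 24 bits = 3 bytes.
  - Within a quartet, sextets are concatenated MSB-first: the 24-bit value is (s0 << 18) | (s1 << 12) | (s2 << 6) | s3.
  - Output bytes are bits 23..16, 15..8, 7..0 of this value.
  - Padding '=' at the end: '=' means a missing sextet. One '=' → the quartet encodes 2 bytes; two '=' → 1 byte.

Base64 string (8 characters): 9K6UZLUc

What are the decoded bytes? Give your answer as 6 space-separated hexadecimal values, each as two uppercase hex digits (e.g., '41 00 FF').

After char 0 ('9'=61): chars_in_quartet=1 acc=0x3D bytes_emitted=0
After char 1 ('K'=10): chars_in_quartet=2 acc=0xF4A bytes_emitted=0
After char 2 ('6'=58): chars_in_quartet=3 acc=0x3D2BA bytes_emitted=0
After char 3 ('U'=20): chars_in_quartet=4 acc=0xF4AE94 -> emit F4 AE 94, reset; bytes_emitted=3
After char 4 ('Z'=25): chars_in_quartet=1 acc=0x19 bytes_emitted=3
After char 5 ('L'=11): chars_in_quartet=2 acc=0x64B bytes_emitted=3
After char 6 ('U'=20): chars_in_quartet=3 acc=0x192D4 bytes_emitted=3
After char 7 ('c'=28): chars_in_quartet=4 acc=0x64B51C -> emit 64 B5 1C, reset; bytes_emitted=6

Answer: F4 AE 94 64 B5 1C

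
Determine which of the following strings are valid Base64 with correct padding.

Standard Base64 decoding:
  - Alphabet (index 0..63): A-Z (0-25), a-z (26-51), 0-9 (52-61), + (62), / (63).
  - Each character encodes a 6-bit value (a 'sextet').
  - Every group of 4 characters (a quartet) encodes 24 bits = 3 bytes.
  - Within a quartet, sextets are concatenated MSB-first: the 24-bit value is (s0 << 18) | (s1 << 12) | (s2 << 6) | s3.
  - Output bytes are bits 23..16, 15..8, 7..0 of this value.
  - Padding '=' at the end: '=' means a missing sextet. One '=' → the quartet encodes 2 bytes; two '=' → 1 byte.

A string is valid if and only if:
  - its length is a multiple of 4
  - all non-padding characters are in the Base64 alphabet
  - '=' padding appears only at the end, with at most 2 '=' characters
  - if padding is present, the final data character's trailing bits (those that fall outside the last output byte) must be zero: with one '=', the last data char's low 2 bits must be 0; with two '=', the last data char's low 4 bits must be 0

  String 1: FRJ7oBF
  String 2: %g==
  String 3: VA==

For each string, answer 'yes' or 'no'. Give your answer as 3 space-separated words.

String 1: 'FRJ7oBF' → invalid (len=7 not mult of 4)
String 2: '%g==' → invalid (bad char(s): ['%'])
String 3: 'VA==' → valid

Answer: no no yes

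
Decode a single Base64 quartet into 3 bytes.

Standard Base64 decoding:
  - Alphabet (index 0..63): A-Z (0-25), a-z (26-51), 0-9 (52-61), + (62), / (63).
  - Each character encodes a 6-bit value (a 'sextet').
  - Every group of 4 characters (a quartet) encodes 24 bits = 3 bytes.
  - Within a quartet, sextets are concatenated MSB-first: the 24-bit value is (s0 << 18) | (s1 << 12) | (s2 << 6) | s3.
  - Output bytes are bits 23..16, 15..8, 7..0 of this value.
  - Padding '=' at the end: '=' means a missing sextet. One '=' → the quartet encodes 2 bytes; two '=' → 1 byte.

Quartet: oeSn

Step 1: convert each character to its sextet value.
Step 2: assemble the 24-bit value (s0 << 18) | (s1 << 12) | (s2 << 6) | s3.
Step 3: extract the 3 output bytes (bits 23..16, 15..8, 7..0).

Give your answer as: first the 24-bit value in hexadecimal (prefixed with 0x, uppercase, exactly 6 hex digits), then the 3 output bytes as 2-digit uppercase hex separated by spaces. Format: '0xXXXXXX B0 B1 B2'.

Answer: 0xA1E4A7 A1 E4 A7

Derivation:
Sextets: o=40, e=30, S=18, n=39
24-bit: (40<<18) | (30<<12) | (18<<6) | 39
      = 0xA00000 | 0x01E000 | 0x000480 | 0x000027
      = 0xA1E4A7
Bytes: (v>>16)&0xFF=A1, (v>>8)&0xFF=E4, v&0xFF=A7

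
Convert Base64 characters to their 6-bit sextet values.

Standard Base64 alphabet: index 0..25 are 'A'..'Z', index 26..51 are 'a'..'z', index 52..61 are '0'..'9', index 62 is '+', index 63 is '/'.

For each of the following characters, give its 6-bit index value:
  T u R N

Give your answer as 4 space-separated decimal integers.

'T': A..Z range, ord('T') − ord('A') = 19
'u': a..z range, 26 + ord('u') − ord('a') = 46
'R': A..Z range, ord('R') − ord('A') = 17
'N': A..Z range, ord('N') − ord('A') = 13

Answer: 19 46 17 13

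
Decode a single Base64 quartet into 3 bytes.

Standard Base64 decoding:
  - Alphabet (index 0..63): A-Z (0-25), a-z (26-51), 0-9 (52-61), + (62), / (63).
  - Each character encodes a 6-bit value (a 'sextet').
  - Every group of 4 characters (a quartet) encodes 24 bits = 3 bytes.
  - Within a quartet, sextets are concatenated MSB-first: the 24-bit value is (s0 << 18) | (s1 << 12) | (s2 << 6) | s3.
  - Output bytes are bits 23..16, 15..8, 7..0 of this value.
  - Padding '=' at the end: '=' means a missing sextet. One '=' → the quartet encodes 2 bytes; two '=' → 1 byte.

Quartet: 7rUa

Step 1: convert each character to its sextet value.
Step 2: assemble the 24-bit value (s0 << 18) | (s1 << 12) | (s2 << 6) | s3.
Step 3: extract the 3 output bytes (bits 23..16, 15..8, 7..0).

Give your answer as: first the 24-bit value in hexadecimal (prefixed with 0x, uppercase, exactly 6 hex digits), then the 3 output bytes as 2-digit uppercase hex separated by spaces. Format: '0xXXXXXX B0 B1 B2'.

Sextets: 7=59, r=43, U=20, a=26
24-bit: (59<<18) | (43<<12) | (20<<6) | 26
      = 0xEC0000 | 0x02B000 | 0x000500 | 0x00001A
      = 0xEEB51A
Bytes: (v>>16)&0xFF=EE, (v>>8)&0xFF=B5, v&0xFF=1A

Answer: 0xEEB51A EE B5 1A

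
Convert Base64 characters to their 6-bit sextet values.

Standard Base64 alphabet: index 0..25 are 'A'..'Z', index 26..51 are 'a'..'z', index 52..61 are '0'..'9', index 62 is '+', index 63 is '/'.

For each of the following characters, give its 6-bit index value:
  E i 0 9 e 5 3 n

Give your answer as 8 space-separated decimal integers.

'E': A..Z range, ord('E') − ord('A') = 4
'i': a..z range, 26 + ord('i') − ord('a') = 34
'0': 0..9 range, 52 + ord('0') − ord('0') = 52
'9': 0..9 range, 52 + ord('9') − ord('0') = 61
'e': a..z range, 26 + ord('e') − ord('a') = 30
'5': 0..9 range, 52 + ord('5') − ord('0') = 57
'3': 0..9 range, 52 + ord('3') − ord('0') = 55
'n': a..z range, 26 + ord('n') − ord('a') = 39

Answer: 4 34 52 61 30 57 55 39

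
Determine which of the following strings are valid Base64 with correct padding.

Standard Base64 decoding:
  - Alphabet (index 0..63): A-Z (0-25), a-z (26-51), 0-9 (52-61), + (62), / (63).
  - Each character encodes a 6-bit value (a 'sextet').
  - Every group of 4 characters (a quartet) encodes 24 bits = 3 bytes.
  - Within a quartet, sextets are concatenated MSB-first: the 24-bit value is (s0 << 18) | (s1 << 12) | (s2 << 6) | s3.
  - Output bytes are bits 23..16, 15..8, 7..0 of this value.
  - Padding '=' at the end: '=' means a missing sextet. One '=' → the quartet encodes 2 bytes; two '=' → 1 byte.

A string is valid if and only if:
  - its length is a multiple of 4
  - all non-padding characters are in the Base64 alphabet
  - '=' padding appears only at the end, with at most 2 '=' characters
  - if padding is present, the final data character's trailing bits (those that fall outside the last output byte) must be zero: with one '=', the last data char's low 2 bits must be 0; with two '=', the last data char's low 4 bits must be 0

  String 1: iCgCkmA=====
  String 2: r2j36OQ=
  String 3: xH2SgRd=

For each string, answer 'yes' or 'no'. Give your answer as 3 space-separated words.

Answer: no yes no

Derivation:
String 1: 'iCgCkmA=====' → invalid (5 pad chars (max 2))
String 2: 'r2j36OQ=' → valid
String 3: 'xH2SgRd=' → invalid (bad trailing bits)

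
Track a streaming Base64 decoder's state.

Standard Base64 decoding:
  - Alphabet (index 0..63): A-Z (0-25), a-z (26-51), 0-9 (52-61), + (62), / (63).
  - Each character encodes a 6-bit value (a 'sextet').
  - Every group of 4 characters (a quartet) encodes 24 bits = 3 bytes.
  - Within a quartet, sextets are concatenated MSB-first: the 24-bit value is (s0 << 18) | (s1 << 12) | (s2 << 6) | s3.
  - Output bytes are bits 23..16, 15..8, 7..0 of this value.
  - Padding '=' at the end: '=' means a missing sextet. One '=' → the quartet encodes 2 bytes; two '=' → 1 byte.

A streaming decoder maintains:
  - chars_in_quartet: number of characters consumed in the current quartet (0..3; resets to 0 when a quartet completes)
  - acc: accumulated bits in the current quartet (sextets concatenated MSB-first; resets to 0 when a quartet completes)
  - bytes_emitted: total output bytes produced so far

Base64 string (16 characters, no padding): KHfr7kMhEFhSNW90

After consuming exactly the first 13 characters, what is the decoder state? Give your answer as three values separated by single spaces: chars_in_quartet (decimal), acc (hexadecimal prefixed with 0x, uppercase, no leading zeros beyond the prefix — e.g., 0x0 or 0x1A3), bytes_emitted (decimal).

Answer: 1 0xD 9

Derivation:
After char 0 ('K'=10): chars_in_quartet=1 acc=0xA bytes_emitted=0
After char 1 ('H'=7): chars_in_quartet=2 acc=0x287 bytes_emitted=0
After char 2 ('f'=31): chars_in_quartet=3 acc=0xA1DF bytes_emitted=0
After char 3 ('r'=43): chars_in_quartet=4 acc=0x2877EB -> emit 28 77 EB, reset; bytes_emitted=3
After char 4 ('7'=59): chars_in_quartet=1 acc=0x3B bytes_emitted=3
After char 5 ('k'=36): chars_in_quartet=2 acc=0xEE4 bytes_emitted=3
After char 6 ('M'=12): chars_in_quartet=3 acc=0x3B90C bytes_emitted=3
After char 7 ('h'=33): chars_in_quartet=4 acc=0xEE4321 -> emit EE 43 21, reset; bytes_emitted=6
After char 8 ('E'=4): chars_in_quartet=1 acc=0x4 bytes_emitted=6
After char 9 ('F'=5): chars_in_quartet=2 acc=0x105 bytes_emitted=6
After char 10 ('h'=33): chars_in_quartet=3 acc=0x4161 bytes_emitted=6
After char 11 ('S'=18): chars_in_quartet=4 acc=0x105852 -> emit 10 58 52, reset; bytes_emitted=9
After char 12 ('N'=13): chars_in_quartet=1 acc=0xD bytes_emitted=9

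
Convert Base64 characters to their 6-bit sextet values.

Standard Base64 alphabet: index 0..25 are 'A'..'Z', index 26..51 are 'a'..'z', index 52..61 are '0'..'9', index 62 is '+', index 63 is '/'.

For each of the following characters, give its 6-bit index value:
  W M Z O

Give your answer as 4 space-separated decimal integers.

'W': A..Z range, ord('W') − ord('A') = 22
'M': A..Z range, ord('M') − ord('A') = 12
'Z': A..Z range, ord('Z') − ord('A') = 25
'O': A..Z range, ord('O') − ord('A') = 14

Answer: 22 12 25 14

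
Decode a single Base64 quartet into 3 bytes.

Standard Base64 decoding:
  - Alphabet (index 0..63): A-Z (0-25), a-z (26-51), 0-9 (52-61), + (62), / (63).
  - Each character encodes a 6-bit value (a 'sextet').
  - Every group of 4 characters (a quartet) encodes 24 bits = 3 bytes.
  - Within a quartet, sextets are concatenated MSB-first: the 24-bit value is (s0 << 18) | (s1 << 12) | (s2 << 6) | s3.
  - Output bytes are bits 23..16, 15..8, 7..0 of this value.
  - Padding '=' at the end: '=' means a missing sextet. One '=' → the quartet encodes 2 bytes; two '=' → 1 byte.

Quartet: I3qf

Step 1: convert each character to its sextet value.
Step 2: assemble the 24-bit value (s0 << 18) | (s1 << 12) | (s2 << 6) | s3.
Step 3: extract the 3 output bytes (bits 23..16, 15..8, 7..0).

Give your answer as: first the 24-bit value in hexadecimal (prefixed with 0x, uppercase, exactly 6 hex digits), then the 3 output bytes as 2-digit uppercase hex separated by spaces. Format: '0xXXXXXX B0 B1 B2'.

Answer: 0x237A9F 23 7A 9F

Derivation:
Sextets: I=8, 3=55, q=42, f=31
24-bit: (8<<18) | (55<<12) | (42<<6) | 31
      = 0x200000 | 0x037000 | 0x000A80 | 0x00001F
      = 0x237A9F
Bytes: (v>>16)&0xFF=23, (v>>8)&0xFF=7A, v&0xFF=9F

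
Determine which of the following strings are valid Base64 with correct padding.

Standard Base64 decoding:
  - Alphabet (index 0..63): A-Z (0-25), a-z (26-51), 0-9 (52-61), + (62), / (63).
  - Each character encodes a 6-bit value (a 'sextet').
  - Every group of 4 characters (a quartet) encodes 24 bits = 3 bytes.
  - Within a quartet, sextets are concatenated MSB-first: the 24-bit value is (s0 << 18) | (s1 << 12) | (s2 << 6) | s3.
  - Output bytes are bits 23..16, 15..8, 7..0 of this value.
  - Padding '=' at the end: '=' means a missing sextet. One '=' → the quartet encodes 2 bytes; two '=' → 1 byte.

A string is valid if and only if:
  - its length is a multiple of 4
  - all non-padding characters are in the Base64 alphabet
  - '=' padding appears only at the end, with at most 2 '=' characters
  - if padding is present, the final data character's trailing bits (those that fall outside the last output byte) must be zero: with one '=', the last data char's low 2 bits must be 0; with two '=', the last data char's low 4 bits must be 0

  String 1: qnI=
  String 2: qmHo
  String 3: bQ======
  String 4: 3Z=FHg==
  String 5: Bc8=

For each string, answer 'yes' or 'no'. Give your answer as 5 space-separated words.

Answer: yes yes no no yes

Derivation:
String 1: 'qnI=' → valid
String 2: 'qmHo' → valid
String 3: 'bQ======' → invalid (6 pad chars (max 2))
String 4: '3Z=FHg==' → invalid (bad char(s): ['=']; '=' in middle)
String 5: 'Bc8=' → valid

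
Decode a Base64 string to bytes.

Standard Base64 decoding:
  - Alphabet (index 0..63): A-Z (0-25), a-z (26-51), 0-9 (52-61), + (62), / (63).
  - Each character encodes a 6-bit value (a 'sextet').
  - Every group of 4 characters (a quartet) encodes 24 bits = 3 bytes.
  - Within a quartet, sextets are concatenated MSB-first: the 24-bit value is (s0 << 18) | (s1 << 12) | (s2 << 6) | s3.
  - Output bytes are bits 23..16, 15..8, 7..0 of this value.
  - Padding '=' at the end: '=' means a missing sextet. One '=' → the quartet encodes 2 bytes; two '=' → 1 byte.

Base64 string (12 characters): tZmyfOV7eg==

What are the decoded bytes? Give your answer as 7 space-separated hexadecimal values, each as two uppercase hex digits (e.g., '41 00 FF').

Answer: B5 99 B2 7C E5 7B 7A

Derivation:
After char 0 ('t'=45): chars_in_quartet=1 acc=0x2D bytes_emitted=0
After char 1 ('Z'=25): chars_in_quartet=2 acc=0xB59 bytes_emitted=0
After char 2 ('m'=38): chars_in_quartet=3 acc=0x2D666 bytes_emitted=0
After char 3 ('y'=50): chars_in_quartet=4 acc=0xB599B2 -> emit B5 99 B2, reset; bytes_emitted=3
After char 4 ('f'=31): chars_in_quartet=1 acc=0x1F bytes_emitted=3
After char 5 ('O'=14): chars_in_quartet=2 acc=0x7CE bytes_emitted=3
After char 6 ('V'=21): chars_in_quartet=3 acc=0x1F395 bytes_emitted=3
After char 7 ('7'=59): chars_in_quartet=4 acc=0x7CE57B -> emit 7C E5 7B, reset; bytes_emitted=6
After char 8 ('e'=30): chars_in_quartet=1 acc=0x1E bytes_emitted=6
After char 9 ('g'=32): chars_in_quartet=2 acc=0x7A0 bytes_emitted=6
Padding '==': partial quartet acc=0x7A0 -> emit 7A; bytes_emitted=7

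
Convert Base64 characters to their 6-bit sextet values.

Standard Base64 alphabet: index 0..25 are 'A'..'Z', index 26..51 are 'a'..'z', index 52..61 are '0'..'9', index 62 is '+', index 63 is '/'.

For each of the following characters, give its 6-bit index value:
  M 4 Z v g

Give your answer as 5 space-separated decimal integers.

Answer: 12 56 25 47 32

Derivation:
'M': A..Z range, ord('M') − ord('A') = 12
'4': 0..9 range, 52 + ord('4') − ord('0') = 56
'Z': A..Z range, ord('Z') − ord('A') = 25
'v': a..z range, 26 + ord('v') − ord('a') = 47
'g': a..z range, 26 + ord('g') − ord('a') = 32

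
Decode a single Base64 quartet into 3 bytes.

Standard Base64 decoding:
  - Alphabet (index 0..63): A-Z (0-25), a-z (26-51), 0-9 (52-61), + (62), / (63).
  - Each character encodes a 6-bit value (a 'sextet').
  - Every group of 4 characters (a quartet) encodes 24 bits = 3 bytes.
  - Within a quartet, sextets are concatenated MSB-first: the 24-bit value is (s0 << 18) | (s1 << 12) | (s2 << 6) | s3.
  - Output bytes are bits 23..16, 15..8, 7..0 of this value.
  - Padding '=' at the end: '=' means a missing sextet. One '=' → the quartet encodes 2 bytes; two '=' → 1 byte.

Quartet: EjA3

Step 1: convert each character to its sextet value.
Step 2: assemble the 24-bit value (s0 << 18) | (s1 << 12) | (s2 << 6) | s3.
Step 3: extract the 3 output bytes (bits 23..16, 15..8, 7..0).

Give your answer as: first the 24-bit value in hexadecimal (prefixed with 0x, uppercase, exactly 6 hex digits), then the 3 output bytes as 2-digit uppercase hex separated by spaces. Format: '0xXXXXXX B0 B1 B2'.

Sextets: E=4, j=35, A=0, 3=55
24-bit: (4<<18) | (35<<12) | (0<<6) | 55
      = 0x100000 | 0x023000 | 0x000000 | 0x000037
      = 0x123037
Bytes: (v>>16)&0xFF=12, (v>>8)&0xFF=30, v&0xFF=37

Answer: 0x123037 12 30 37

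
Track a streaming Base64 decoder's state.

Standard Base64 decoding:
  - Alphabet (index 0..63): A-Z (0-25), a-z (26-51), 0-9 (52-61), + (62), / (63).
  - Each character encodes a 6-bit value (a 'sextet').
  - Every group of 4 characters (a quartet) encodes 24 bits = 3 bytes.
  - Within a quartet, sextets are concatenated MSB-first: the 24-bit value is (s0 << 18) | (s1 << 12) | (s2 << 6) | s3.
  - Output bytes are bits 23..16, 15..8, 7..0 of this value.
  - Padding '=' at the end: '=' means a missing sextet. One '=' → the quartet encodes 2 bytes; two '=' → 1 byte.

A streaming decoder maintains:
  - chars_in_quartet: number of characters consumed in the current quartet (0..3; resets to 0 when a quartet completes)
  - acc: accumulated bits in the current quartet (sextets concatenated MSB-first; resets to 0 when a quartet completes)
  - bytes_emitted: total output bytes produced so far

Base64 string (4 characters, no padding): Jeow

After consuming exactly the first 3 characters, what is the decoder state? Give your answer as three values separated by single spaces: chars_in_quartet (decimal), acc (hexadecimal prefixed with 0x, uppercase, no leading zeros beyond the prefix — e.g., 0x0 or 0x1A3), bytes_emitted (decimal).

Answer: 3 0x97A8 0

Derivation:
After char 0 ('J'=9): chars_in_quartet=1 acc=0x9 bytes_emitted=0
After char 1 ('e'=30): chars_in_quartet=2 acc=0x25E bytes_emitted=0
After char 2 ('o'=40): chars_in_quartet=3 acc=0x97A8 bytes_emitted=0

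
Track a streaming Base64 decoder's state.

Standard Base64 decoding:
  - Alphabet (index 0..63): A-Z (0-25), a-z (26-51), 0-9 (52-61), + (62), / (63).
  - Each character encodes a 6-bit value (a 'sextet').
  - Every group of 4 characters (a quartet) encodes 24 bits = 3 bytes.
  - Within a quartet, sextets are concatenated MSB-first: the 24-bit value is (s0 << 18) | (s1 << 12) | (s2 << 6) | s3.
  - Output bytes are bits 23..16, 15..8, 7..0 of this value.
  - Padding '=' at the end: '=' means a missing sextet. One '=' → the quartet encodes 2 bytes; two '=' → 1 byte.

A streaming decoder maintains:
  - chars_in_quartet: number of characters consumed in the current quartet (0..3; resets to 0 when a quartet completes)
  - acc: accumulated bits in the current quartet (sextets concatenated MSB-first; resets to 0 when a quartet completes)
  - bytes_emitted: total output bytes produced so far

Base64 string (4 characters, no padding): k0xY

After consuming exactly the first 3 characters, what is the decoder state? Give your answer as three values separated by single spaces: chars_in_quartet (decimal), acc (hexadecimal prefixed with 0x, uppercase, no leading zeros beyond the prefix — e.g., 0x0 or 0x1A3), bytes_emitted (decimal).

After char 0 ('k'=36): chars_in_quartet=1 acc=0x24 bytes_emitted=0
After char 1 ('0'=52): chars_in_quartet=2 acc=0x934 bytes_emitted=0
After char 2 ('x'=49): chars_in_quartet=3 acc=0x24D31 bytes_emitted=0

Answer: 3 0x24D31 0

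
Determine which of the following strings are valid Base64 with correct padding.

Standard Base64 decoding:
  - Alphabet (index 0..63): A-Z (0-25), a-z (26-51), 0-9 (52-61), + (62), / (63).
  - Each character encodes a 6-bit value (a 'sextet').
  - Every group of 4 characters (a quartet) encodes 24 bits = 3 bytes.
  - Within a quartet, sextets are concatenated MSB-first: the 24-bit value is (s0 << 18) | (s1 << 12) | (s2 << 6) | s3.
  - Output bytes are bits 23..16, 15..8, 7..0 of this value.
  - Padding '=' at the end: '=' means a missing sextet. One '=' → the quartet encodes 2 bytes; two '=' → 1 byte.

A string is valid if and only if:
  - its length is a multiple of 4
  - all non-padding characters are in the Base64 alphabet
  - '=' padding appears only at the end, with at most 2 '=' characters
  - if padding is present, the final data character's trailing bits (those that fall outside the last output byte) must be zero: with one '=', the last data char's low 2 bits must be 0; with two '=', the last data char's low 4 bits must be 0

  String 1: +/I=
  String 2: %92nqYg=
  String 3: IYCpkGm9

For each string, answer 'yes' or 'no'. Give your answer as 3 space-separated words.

Answer: yes no yes

Derivation:
String 1: '+/I=' → valid
String 2: '%92nqYg=' → invalid (bad char(s): ['%'])
String 3: 'IYCpkGm9' → valid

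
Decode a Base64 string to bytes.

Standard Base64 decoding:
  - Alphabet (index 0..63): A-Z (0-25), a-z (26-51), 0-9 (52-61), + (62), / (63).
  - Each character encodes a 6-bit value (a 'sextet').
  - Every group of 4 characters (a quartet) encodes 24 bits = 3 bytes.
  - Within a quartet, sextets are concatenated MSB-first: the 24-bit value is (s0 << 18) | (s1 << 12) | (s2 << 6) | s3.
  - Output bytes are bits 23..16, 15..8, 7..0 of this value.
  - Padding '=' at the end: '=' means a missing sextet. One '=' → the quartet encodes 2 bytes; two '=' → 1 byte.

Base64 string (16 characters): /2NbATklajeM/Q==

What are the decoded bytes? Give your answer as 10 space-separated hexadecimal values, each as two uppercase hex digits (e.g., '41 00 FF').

Answer: FF 63 5B 01 39 25 6A 37 8C FD

Derivation:
After char 0 ('/'=63): chars_in_quartet=1 acc=0x3F bytes_emitted=0
After char 1 ('2'=54): chars_in_quartet=2 acc=0xFF6 bytes_emitted=0
After char 2 ('N'=13): chars_in_quartet=3 acc=0x3FD8D bytes_emitted=0
After char 3 ('b'=27): chars_in_quartet=4 acc=0xFF635B -> emit FF 63 5B, reset; bytes_emitted=3
After char 4 ('A'=0): chars_in_quartet=1 acc=0x0 bytes_emitted=3
After char 5 ('T'=19): chars_in_quartet=2 acc=0x13 bytes_emitted=3
After char 6 ('k'=36): chars_in_quartet=3 acc=0x4E4 bytes_emitted=3
After char 7 ('l'=37): chars_in_quartet=4 acc=0x13925 -> emit 01 39 25, reset; bytes_emitted=6
After char 8 ('a'=26): chars_in_quartet=1 acc=0x1A bytes_emitted=6
After char 9 ('j'=35): chars_in_quartet=2 acc=0x6A3 bytes_emitted=6
After char 10 ('e'=30): chars_in_quartet=3 acc=0x1A8DE bytes_emitted=6
After char 11 ('M'=12): chars_in_quartet=4 acc=0x6A378C -> emit 6A 37 8C, reset; bytes_emitted=9
After char 12 ('/'=63): chars_in_quartet=1 acc=0x3F bytes_emitted=9
After char 13 ('Q'=16): chars_in_quartet=2 acc=0xFD0 bytes_emitted=9
Padding '==': partial quartet acc=0xFD0 -> emit FD; bytes_emitted=10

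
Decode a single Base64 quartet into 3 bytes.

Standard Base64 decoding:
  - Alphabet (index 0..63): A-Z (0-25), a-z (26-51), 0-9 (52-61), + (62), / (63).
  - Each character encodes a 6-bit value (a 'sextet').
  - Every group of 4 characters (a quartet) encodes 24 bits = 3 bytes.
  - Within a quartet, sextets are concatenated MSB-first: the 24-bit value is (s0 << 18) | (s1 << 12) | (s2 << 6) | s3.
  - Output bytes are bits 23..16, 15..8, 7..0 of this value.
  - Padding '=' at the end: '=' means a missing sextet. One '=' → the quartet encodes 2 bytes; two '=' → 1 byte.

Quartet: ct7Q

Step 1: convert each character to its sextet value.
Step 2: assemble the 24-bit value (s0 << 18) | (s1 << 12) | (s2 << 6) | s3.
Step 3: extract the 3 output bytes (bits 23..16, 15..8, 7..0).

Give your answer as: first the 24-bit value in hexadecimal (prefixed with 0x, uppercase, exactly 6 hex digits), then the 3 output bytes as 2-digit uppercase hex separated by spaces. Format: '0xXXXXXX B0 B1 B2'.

Answer: 0x72DED0 72 DE D0

Derivation:
Sextets: c=28, t=45, 7=59, Q=16
24-bit: (28<<18) | (45<<12) | (59<<6) | 16
      = 0x700000 | 0x02D000 | 0x000EC0 | 0x000010
      = 0x72DED0
Bytes: (v>>16)&0xFF=72, (v>>8)&0xFF=DE, v&0xFF=D0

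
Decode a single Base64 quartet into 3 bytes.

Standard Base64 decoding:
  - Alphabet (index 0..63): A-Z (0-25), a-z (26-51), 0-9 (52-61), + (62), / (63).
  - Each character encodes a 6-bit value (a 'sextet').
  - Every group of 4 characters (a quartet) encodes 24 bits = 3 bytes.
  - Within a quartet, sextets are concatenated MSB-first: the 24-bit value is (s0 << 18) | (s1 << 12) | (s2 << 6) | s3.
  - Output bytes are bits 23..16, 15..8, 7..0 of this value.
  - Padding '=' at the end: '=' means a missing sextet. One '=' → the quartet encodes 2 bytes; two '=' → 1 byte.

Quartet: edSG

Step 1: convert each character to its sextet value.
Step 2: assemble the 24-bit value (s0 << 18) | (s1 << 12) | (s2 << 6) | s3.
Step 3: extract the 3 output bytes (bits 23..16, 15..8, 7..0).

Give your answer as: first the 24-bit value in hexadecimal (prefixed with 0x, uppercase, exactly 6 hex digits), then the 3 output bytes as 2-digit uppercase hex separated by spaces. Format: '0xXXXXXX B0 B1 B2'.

Sextets: e=30, d=29, S=18, G=6
24-bit: (30<<18) | (29<<12) | (18<<6) | 6
      = 0x780000 | 0x01D000 | 0x000480 | 0x000006
      = 0x79D486
Bytes: (v>>16)&0xFF=79, (v>>8)&0xFF=D4, v&0xFF=86

Answer: 0x79D486 79 D4 86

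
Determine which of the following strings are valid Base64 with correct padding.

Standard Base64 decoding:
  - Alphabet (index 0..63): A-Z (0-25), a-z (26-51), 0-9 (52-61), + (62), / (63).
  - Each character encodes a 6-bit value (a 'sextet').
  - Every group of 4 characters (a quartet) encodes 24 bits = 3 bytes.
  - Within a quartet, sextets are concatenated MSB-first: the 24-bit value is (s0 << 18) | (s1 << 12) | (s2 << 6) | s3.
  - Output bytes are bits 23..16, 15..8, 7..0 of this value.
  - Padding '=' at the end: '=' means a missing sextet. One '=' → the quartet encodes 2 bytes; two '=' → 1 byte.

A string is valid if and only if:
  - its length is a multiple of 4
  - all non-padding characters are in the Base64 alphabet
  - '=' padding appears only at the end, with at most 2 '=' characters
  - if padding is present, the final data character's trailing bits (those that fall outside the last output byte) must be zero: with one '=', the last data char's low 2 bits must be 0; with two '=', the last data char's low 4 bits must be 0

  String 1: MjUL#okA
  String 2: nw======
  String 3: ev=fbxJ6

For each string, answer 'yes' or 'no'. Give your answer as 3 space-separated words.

Answer: no no no

Derivation:
String 1: 'MjUL#okA' → invalid (bad char(s): ['#'])
String 2: 'nw======' → invalid (6 pad chars (max 2))
String 3: 'ev=fbxJ6' → invalid (bad char(s): ['=']; '=' in middle)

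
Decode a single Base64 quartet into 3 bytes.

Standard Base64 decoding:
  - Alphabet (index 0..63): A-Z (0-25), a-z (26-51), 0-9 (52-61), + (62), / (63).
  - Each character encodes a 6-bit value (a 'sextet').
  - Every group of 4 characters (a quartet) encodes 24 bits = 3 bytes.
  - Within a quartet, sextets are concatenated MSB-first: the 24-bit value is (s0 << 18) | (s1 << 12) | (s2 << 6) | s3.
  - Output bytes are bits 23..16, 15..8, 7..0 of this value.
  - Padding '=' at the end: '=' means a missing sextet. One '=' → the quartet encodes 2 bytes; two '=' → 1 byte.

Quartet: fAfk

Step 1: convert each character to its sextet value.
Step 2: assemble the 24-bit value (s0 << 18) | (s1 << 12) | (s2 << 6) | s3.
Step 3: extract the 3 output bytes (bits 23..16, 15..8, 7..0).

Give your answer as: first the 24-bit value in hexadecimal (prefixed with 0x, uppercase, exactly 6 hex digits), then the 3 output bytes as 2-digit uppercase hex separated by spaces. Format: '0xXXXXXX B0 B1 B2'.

Answer: 0x7C07E4 7C 07 E4

Derivation:
Sextets: f=31, A=0, f=31, k=36
24-bit: (31<<18) | (0<<12) | (31<<6) | 36
      = 0x7C0000 | 0x000000 | 0x0007C0 | 0x000024
      = 0x7C07E4
Bytes: (v>>16)&0xFF=7C, (v>>8)&0xFF=07, v&0xFF=E4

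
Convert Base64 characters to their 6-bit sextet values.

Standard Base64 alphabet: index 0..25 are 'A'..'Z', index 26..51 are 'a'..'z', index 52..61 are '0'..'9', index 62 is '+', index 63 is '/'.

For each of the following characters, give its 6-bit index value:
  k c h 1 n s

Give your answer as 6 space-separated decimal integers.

Answer: 36 28 33 53 39 44

Derivation:
'k': a..z range, 26 + ord('k') − ord('a') = 36
'c': a..z range, 26 + ord('c') − ord('a') = 28
'h': a..z range, 26 + ord('h') − ord('a') = 33
'1': 0..9 range, 52 + ord('1') − ord('0') = 53
'n': a..z range, 26 + ord('n') − ord('a') = 39
's': a..z range, 26 + ord('s') − ord('a') = 44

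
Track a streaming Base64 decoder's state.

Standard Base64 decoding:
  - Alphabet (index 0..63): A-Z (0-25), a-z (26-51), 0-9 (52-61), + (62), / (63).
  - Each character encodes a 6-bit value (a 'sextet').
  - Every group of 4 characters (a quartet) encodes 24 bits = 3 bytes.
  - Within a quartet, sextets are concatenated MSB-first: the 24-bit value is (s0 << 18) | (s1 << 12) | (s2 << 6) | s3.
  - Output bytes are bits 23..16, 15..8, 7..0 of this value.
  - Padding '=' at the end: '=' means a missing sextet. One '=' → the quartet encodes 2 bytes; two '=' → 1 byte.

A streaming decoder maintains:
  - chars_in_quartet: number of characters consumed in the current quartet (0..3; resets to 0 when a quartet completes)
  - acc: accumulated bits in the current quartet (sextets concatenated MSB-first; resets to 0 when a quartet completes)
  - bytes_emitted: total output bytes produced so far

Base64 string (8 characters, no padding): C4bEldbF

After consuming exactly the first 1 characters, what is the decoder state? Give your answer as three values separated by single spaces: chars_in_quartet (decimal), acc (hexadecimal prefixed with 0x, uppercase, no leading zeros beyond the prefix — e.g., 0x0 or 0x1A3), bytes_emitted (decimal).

Answer: 1 0x2 0

Derivation:
After char 0 ('C'=2): chars_in_quartet=1 acc=0x2 bytes_emitted=0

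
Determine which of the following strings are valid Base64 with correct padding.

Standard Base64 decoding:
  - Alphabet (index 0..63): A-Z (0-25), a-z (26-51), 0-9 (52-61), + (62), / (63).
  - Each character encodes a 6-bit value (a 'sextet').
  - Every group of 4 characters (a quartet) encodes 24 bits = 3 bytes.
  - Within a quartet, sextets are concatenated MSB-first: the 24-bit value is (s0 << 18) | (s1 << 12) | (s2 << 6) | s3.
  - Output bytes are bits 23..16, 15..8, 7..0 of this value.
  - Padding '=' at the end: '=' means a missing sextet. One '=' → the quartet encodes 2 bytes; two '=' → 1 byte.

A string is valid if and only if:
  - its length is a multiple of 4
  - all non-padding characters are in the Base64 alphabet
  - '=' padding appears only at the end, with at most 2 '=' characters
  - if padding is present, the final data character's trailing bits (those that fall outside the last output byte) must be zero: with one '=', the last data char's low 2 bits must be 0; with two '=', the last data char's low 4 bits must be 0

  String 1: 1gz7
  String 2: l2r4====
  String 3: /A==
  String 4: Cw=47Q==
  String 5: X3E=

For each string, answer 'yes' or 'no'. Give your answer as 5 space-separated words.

Answer: yes no yes no yes

Derivation:
String 1: '1gz7' → valid
String 2: 'l2r4====' → invalid (4 pad chars (max 2))
String 3: '/A==' → valid
String 4: 'Cw=47Q==' → invalid (bad char(s): ['=']; '=' in middle)
String 5: 'X3E=' → valid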